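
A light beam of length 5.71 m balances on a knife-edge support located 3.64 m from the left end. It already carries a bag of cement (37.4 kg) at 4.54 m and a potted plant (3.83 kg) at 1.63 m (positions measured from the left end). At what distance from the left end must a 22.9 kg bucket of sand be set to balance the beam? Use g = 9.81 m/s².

About the knife-edge support (at 3.64 m from the left end):
Bag of cement: 37.4 × 9.81 = 366.9 N down at 4.54 m → arm 0.9 m, τ = 366.9 × 0.9 = 330.2 N·m clockwise.
Potted plant: 3.83 × 9.81 = 37.57 N down at 1.63 m → arm 2.01 m, τ = 37.57 × 2.01 = 75.52 N·m counterclockwise.
Net moment of existing loads = 254.7 N·m clockwise.
The bucket of sand weighs 22.9 × 9.81 = 224.6 N and must supply an equal counterclockwise moment, so its lever arm about the knife-edge support is 254.7 / 224.6 = 1.13 m.
That puts it at 3.64 − 1.13 = 2.51 m from the left end.

x ≈ 2.51 m from the left end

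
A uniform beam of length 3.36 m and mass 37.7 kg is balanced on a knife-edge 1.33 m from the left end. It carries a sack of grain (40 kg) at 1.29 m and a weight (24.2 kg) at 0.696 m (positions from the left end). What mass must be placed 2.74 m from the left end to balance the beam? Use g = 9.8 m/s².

Sum moments about the knife-edge (at 1.33 m from the left end) (the support reaction has zero arm there).
Beam weight: 37.7 × 9.8 = 369.5 N down at 1.68 m → arm 0.35 m, τ = 369.5 × 0.35 = 129.3 N·m clockwise.
Sack of grain: 40 × 9.8 = 392 N down at 1.29 m → arm 0.04 m, τ = 392 × 0.04 = 15.68 N·m counterclockwise.
Weight: 24.2 × 9.8 = 237.2 N down at 0.696 m → arm 0.634 m, τ = 237.2 × 0.634 = 150.4 N·m counterclockwise.
Net moment of known loads = 36.78 N·m counterclockwise.
An unknown mass m at 2.74 m has arm 1.41 m; its moment is m·g·1.41 clockwise.
Setting net torque to zero: m × 9.8 × 1.41 = 36.78 → m = 36.78 / (9.8 × 1.41) = 2.66 kg.

m ≈ 2.66 kg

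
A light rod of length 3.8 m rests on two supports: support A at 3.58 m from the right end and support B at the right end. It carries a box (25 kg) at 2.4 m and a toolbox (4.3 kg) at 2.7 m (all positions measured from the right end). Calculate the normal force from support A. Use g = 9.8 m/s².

About support B:
Box: 25 × 9.8 = 245 N down at 2.4 m → arm 2.4 m, τ = 245 × 2.4 = 588 N·m counterclockwise.
Toolbox: 4.3 × 9.8 = 42.14 N down at 2.7 m → arm 2.7 m, τ = 42.14 × 2.7 = 113.8 N·m counterclockwise.
Net load moment about support B = 701.8 N·m counterclockwise.
Reaction R at support A is upward at 3.58 m, arm 3.58 m → moment R × 3.58 clockwise.
Στ = 0 ⇒ R × 3.58 = 701.8 ⇒ R = 196 N.

R_A ≈ 196 N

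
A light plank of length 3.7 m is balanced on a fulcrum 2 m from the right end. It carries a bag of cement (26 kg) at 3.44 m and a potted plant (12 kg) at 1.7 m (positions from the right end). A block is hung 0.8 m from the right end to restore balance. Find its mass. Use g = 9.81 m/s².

m ≈ 28.2 kg

About the fulcrum (at 2 m from the right end):
Bag of cement: 26 × 9.81 = 255.1 N down at 3.44 m → arm 1.44 m, τ = 255.1 × 1.44 = 367.3 N·m counterclockwise.
Potted plant: 12 × 9.81 = 117.7 N down at 1.7 m → arm 0.3 m, τ = 117.7 × 0.3 = 35.31 N·m clockwise.
Net moment of known loads = 332 N·m counterclockwise.
An unknown mass m at 0.8 m has arm 1.2 m; its moment is m·g·1.2 clockwise.
Στ = 0 ⇒ m × 9.81 × 1.2 = 332 ⇒ m = 332 / (9.81 × 1.2) = 28.2 kg.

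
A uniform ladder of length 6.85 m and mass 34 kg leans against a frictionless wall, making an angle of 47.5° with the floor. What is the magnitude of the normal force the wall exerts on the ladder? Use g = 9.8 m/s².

Taking torques about the foot of the ladder:
Ladder weight 34×9.8 = 333.2 N acts at 3.425 m along the ladder; its horizontal arm is 3.425·cos47.5° = 2.314 m → τ = 771 N·m clockwise.
Wall normal N acts horizontally at the top; its moment arm is the height L sinθ = 6.85·sin47.5° = 5.05 m, counterclockwise.
Setting net torque to zero: N × 5.05 = 771 → N = 153 N.

N_wall ≈ 153 N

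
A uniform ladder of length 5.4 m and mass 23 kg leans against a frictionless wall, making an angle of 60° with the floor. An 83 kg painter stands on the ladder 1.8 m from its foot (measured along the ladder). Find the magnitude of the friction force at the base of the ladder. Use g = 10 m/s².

f ≈ 226 N

Take moments about the foot of the ladder.
Ladder weight 23×10 = 230 N acts at 2.7 m along the ladder; its horizontal arm is 2.7·cos60° = 1.35 m → τ = 310.5 N·m clockwise.
Painter: 83×10 = 830 N at 1.8 m → arm 0.9 m → τ = 747 N·m clockwise.
Wall normal N acts horizontally at the top; its moment arm is the height L sinθ = 5.4·sin60° = 4.677 m, counterclockwise.
Balancing moments: N × 4.677 = 1058, giving N = 226 N.
ΣFx = 0: friction at the foot balances the wall's push, so f = N_wall = 226 N.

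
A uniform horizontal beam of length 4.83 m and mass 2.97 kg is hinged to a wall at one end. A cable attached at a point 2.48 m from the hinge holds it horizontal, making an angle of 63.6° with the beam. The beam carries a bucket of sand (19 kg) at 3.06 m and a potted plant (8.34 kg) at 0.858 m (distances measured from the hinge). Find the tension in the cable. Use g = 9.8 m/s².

Taking torques about the hinge:
Beam weight: 2.97 × 9.8 = 29.11 N down at 2.415 m → arm 2.415 m, τ = 29.11 × 2.415 = 70.3 N·m clockwise.
Bucket of sand: 19 × 9.8 = 186.2 N down at 3.06 m → arm 3.06 m, τ = 186.2 × 3.06 = 569.8 N·m clockwise.
Potted plant: 8.34 × 9.8 = 81.73 N down at 0.858 m → arm 0.858 m, τ = 81.73 × 0.858 = 70.12 N·m clockwise.
Total clockwise load moment = 710.2 N·m.
The cable tension T acts at 2.48 m; only its component perpendicular to the beam, T sinθ, produces torque. sin 63.6° = 0.8957.
Στ = 0 ⇒ T × 2.48 × 0.8957 = 710.2 ⇒ T = 710.2 / 2.221 = 320 N.

T ≈ 320 N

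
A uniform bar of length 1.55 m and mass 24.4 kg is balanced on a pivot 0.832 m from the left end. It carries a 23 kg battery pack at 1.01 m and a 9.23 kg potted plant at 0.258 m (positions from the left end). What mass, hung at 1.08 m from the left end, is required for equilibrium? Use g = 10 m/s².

Choose the pivot (at 0.832 m from the left end) as the axis so the support reaction has zero arm there.
Beam weight: 24.4 × 10 = 244 N down at 0.775 m → arm 0.057 m, τ = 244 × 0.057 = 13.91 N·m counterclockwise.
Battery pack: 23 × 10 = 230 N down at 1.01 m → arm 0.178 m, τ = 230 × 0.178 = 40.94 N·m clockwise.
Potted plant: 9.23 × 10 = 92.3 N down at 0.258 m → arm 0.574 m, τ = 92.3 × 0.574 = 52.98 N·m counterclockwise.
Net moment of known loads = 25.95 N·m counterclockwise.
An unknown mass m at 1.08 m has arm 0.248 m; its moment is m·g·0.248 clockwise.
Balancing moments: m × 10 × 0.248 = 25.95, giving m = 25.95 / (10 × 0.248) = 10.5 kg.

m ≈ 10.5 kg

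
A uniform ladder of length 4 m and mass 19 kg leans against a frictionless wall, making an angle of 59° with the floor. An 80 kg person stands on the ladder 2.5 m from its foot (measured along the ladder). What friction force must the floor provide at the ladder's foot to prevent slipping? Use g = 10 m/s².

Taking torques about the foot of the ladder:
Ladder weight 19×10 = 190 N acts at 2 m along the ladder; its horizontal arm is 2·cos59° = 1.03 m → τ = 195.7 N·m clockwise.
Person: 80×10 = 800 N at 2.5 m → arm 1.288 m → τ = 1030 N·m clockwise.
Wall normal N acts horizontally at the top; its moment arm is the height L sinθ = 4·sin59° = 3.429 m, counterclockwise.
Στ = 0 ⇒ N × 3.429 = 1226 ⇒ N = 358 N.
ΣFx = 0: friction at the foot balances the wall's push, so f = N_wall = 358 N.

f ≈ 358 N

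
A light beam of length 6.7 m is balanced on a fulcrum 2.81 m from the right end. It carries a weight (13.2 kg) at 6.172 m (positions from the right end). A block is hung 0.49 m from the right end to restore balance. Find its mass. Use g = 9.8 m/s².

m ≈ 19.1 kg

About the fulcrum (at 2.81 m from the right end):
Weight: 13.2 × 9.8 = 129.4 N down at 6.172 m → arm 3.362 m, τ = 129.4 × 3.362 = 435 N·m counterclockwise.
Net moment of known loads = 435 N·m counterclockwise.
An unknown mass m at 0.49 m has arm 2.32 m; its moment is m·g·2.32 clockwise.
Setting net torque to zero: m × 9.8 × 2.32 = 435 → m = 435 / (9.8 × 2.32) = 19.1 kg.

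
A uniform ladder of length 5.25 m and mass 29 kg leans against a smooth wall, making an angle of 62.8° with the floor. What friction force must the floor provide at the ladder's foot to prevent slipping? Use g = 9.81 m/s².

Choose the foot of the ladder as the axis so the floor normal and friction both act there and drop out.
Ladder weight 29×9.81 = 284.5 N acts at 2.625 m along the ladder; its horizontal arm is 2.625·cos62.8° = 1.2 m → τ = 341.4 N·m clockwise.
Wall normal N acts horizontally at the top; its moment arm is the height L sinθ = 5.25·sin62.8° = 4.669 m, counterclockwise.
Balancing moments: N × 4.669 = 341.4, giving N = 73.1 N.
ΣFx = 0: friction at the foot balances the wall's push, so f = N_wall = 73.1 N.

f ≈ 73.1 N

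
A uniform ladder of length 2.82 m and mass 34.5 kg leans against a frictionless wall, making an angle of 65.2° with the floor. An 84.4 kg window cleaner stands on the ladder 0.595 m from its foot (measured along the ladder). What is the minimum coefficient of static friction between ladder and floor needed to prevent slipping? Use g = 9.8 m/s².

μ_min ≈ 0.136

Taking torques about the foot of the ladder:
Ladder weight 34.5×9.8 = 338.1 N acts at 1.41 m along the ladder; its horizontal arm is 1.41·cos65.2° = 0.5914 m → τ = 200 N·m clockwise.
Window cleaner: 84.4×9.8 = 827.1 N at 0.595 m → arm 0.2496 m → τ = 206.4 N·m clockwise.
Wall normal N acts horizontally at the top; its moment arm is the height L sinθ = 2.82·sin65.2° = 2.56 m, counterclockwise.
Setting net torque to zero: N × 2.56 = 406.4 → N = 158.8 N.
ΣFx = 0 ⇒ f = N_wall = 158.8 N. ΣFy = 0 ⇒ N_floor = 1165 N.
μ_min = f / N_floor = 158.8 / 1165 = 0.136.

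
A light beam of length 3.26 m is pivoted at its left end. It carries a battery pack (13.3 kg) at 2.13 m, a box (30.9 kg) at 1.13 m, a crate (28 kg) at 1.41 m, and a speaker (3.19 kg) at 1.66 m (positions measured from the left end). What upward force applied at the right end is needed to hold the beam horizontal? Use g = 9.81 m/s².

F ≈ 325 N

Sum moments about the left end (the unknown pivot reaction has zero arm there).
Battery pack: 13.3 × 9.81 = 130.5 N down at 2.13 m → arm 2.13 m, τ = 130.5 × 2.13 = 278 N·m clockwise.
Box: 30.9 × 9.81 = 303.1 N down at 1.13 m → arm 1.13 m, τ = 303.1 × 1.13 = 342.5 N·m clockwise.
Crate: 28 × 9.81 = 274.7 N down at 1.41 m → arm 1.41 m, τ = 274.7 × 1.41 = 387.3 N·m clockwise.
Speaker: 3.19 × 9.81 = 31.29 N down at 1.66 m → arm 1.66 m, τ = 31.29 × 1.66 = 51.94 N·m clockwise.
Net moment of the loads = 1060 N·m clockwise.
The upward force F acts at the right end, arm 3.26 m, giving F × 3.26 counterclockwise.
Balancing moments: F × 3.26 = 1060, giving F = 1060 / 3.26 = 325 N.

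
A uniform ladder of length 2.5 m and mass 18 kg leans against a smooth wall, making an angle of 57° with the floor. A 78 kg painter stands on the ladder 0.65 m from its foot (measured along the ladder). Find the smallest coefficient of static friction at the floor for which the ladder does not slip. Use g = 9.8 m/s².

μ_min ≈ 0.198

Sum moments about the foot of the ladder (the floor normal and friction both act there and drop out).
Ladder weight 18×9.8 = 176.4 N acts at 1.25 m along the ladder; its horizontal arm is 1.25·cos57° = 0.6808 m → τ = 120.1 N·m clockwise.
Painter: 78×9.8 = 764.4 N at 0.65 m → arm 0.354 m → τ = 270.6 N·m clockwise.
Wall normal N acts horizontally at the top; its moment arm is the height L sinθ = 2.5·sin57° = 2.097 m, counterclockwise.
Balancing moments: N × 2.097 = 390.7, giving N = 186.3 N.
ΣFx = 0 ⇒ f = N_wall = 186.3 N. ΣFy = 0 ⇒ N_floor = 940.8 N.
μ_min = f / N_floor = 186.3 / 940.8 = 0.198.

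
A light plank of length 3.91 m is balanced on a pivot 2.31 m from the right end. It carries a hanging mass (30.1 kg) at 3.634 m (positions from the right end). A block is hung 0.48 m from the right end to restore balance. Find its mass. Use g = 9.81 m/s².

Taking torques about the pivot (at 2.31 m from the right end):
Hanging mass: 30.1 × 9.81 = 295.3 N down at 3.634 m → arm 1.324 m, τ = 295.3 × 1.324 = 391 N·m counterclockwise.
Net moment of known loads = 391 N·m counterclockwise.
An unknown mass m at 0.48 m has arm 1.83 m; its moment is m·g·1.83 clockwise.
Στ = 0 ⇒ m × 9.81 × 1.83 = 391 ⇒ m = 391 / (9.81 × 1.83) = 21.8 kg.

m ≈ 21.8 kg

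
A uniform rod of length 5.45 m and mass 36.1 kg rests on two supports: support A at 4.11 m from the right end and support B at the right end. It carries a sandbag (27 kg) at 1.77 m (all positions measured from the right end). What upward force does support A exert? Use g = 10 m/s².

Choose support B as the axis so its reaction then has zero moment arm.
Beam weight: 36.1 × 10 = 361 N down at 2.725 m → arm 2.725 m, τ = 361 × 2.725 = 983.7 N·m counterclockwise.
Sandbag: 27 × 10 = 270 N down at 1.77 m → arm 1.77 m, τ = 270 × 1.77 = 477.9 N·m counterclockwise.
Net load moment about support B = 1462 N·m counterclockwise.
Reaction R at support A is upward at 4.11 m, arm 4.11 m → moment R × 4.11 clockwise.
Balancing moments: R × 4.11 = 1462, giving R = 356 N.

R_A ≈ 356 N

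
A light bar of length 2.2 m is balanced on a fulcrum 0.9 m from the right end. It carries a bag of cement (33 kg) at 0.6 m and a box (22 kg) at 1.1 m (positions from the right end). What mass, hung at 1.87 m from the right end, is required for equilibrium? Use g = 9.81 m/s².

Choose the fulcrum (at 0.9 m from the right end) as the axis so the support reaction has zero arm there.
Bag of cement: 33 × 9.81 = 323.7 N down at 0.6 m → arm 0.3 m, τ = 323.7 × 0.3 = 97.11 N·m clockwise.
Box: 22 × 9.81 = 215.8 N down at 1.1 m → arm 0.2 m, τ = 215.8 × 0.2 = 43.16 N·m counterclockwise.
Net moment of known loads = 53.95 N·m clockwise.
An unknown mass m at 1.87 m has arm 0.97 m; its moment is m·g·0.97 counterclockwise.
Balancing moments: m × 9.81 × 0.97 = 53.95, giving m = 53.95 / (9.81 × 0.97) = 5.67 kg.

m ≈ 5.67 kg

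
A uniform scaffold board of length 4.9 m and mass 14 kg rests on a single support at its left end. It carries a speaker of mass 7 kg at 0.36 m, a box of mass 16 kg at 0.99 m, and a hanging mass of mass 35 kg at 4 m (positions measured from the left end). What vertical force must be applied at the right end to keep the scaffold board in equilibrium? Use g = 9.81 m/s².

F ≈ 386 N

Sum moments about the left end (the unknown pivot reaction has zero arm there).
Beam weight: 14 × 9.81 = 137.3 N down at 2.45 m → arm 2.45 m, τ = 137.3 × 2.45 = 336.4 N·m clockwise.
Speaker: 7 × 9.81 = 68.67 N down at 0.36 m → arm 0.36 m, τ = 68.67 × 0.36 = 24.72 N·m clockwise.
Box: 16 × 9.81 = 157 N down at 0.99 m → arm 0.99 m, τ = 157 × 0.99 = 155.4 N·m clockwise.
Hanging mass: 35 × 9.81 = 343.4 N down at 4 m → arm 4 m, τ = 343.4 × 4 = 1374 N·m clockwise.
Net moment of the loads = 1891 N·m clockwise.
The upward force F acts at the right end, arm 4.9 m, giving F × 4.9 counterclockwise.
Στ = 0 ⇒ F × 4.9 = 1891 ⇒ F = 1891 / 4.9 = 386 N.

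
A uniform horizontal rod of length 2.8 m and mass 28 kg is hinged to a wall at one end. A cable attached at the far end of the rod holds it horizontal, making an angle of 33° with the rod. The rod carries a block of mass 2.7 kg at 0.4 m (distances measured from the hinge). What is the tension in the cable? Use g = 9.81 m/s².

T ≈ 259 N

Taking torques about the hinge:
Beam weight: 28 × 9.81 = 274.7 N down at 1.4 m → arm 1.4 m, τ = 274.7 × 1.4 = 384.6 N·m clockwise.
Block: 2.7 × 9.81 = 26.49 N down at 0.4 m → arm 0.4 m, τ = 26.49 × 0.4 = 10.6 N·m clockwise.
Total clockwise load moment = 395.2 N·m.
The cable tension T acts at 2.8 m; only its component perpendicular to the rod, T sinθ, produces torque. sin 33° = 0.5446.
Balancing moments: T × 2.8 × 0.5446 = 395.2, giving T = 395.2 / 1.525 = 259 N.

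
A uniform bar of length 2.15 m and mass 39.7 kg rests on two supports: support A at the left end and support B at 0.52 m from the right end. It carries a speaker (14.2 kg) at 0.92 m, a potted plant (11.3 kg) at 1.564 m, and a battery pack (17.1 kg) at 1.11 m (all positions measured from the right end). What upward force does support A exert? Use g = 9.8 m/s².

R_A ≈ 298 N

Taking torques about support B:
Beam weight: 39.7 × 9.8 = 389.1 N down at 1.075 m → arm 0.555 m, τ = 389.1 × 0.555 = 216 N·m counterclockwise.
Speaker: 14.2 × 9.8 = 139.2 N down at 0.92 m → arm 0.4 m, τ = 139.2 × 0.4 = 55.68 N·m counterclockwise.
Potted plant: 11.3 × 9.8 = 110.7 N down at 1.564 m → arm 1.044 m, τ = 110.7 × 1.044 = 115.6 N·m counterclockwise.
Battery pack: 17.1 × 9.8 = 167.6 N down at 1.11 m → arm 0.59 m, τ = 167.6 × 0.59 = 98.88 N·m counterclockwise.
Net load moment about support B = 486.2 N·m counterclockwise.
Reaction R at support A is upward at 2.15 m, arm 1.63 m → moment R × 1.63 clockwise.
Setting net torque to zero: R × 1.63 = 486.2 → R = 298 N.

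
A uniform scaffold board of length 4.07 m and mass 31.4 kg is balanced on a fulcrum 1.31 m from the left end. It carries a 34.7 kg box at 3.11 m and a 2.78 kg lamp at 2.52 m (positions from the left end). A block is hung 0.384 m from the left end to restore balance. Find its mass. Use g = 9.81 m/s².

Take moments about the fulcrum (at 1.31 m from the left end).
Beam weight: 31.4 × 9.81 = 308 N down at 2.035 m → arm 0.725 m, τ = 308 × 0.725 = 223.3 N·m clockwise.
Box: 34.7 × 9.81 = 340.4 N down at 3.11 m → arm 1.8 m, τ = 340.4 × 1.8 = 612.7 N·m clockwise.
Lamp: 2.78 × 9.81 = 27.27 N down at 2.52 m → arm 1.21 m, τ = 27.27 × 1.21 = 33 N·m clockwise.
Net moment of known loads = 869 N·m clockwise.
An unknown mass m at 0.384 m has arm 0.926 m; its moment is m·g·0.926 counterclockwise.
Balancing moments: m × 9.81 × 0.926 = 869, giving m = 869 / (9.81 × 0.926) = 95.7 kg.

m ≈ 95.7 kg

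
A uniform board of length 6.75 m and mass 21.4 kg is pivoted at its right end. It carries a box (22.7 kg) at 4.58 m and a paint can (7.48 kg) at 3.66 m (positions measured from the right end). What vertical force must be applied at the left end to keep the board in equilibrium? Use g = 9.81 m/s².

F ≈ 296 N

Taking torques about the right end:
Beam weight: 21.4 × 9.81 = 209.9 N down at 3.375 m → arm 3.375 m, τ = 209.9 × 3.375 = 708.4 N·m counterclockwise.
Box: 22.7 × 9.81 = 222.7 N down at 4.58 m → arm 4.58 m, τ = 222.7 × 4.58 = 1020 N·m counterclockwise.
Paint can: 7.48 × 9.81 = 73.38 N down at 3.66 m → arm 3.66 m, τ = 73.38 × 3.66 = 268.6 N·m counterclockwise.
Net moment of the loads = 1997 N·m counterclockwise.
The upward force F acts at the left end, arm 6.75 m, giving F × 6.75 clockwise.
Balancing moments: F × 6.75 = 1997, giving F = 1997 / 6.75 = 296 N.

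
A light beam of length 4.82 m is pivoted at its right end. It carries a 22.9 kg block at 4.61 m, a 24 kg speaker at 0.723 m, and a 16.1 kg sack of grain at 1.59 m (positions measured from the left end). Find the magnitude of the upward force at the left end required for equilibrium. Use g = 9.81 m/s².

F ≈ 316 N

Taking torques about the right end:
Block: 22.9 × 9.81 = 224.6 N down at 4.61 m → arm 0.21 m, τ = 224.6 × 0.21 = 47.17 N·m counterclockwise.
Speaker: 24 × 9.81 = 235.4 N down at 0.723 m → arm 4.097 m, τ = 235.4 × 4.097 = 964.4 N·m counterclockwise.
Sack of grain: 16.1 × 9.81 = 157.9 N down at 1.59 m → arm 3.23 m, τ = 157.9 × 3.23 = 510 N·m counterclockwise.
Net moment of the loads = 1522 N·m counterclockwise.
The upward force F acts at the left end, arm 4.82 m, giving F × 4.82 clockwise.
Στ = 0 ⇒ F × 4.82 = 1522 ⇒ F = 1522 / 4.82 = 316 N.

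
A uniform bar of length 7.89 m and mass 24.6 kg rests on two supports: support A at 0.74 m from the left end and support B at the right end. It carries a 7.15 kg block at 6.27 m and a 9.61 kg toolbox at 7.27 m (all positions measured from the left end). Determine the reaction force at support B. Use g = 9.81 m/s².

Taking torques about support A:
Beam weight: 24.6 × 9.81 = 241.3 N down at 3.945 m → arm 3.205 m, τ = 241.3 × 3.205 = 773.4 N·m clockwise.
Block: 7.15 × 9.81 = 70.14 N down at 6.27 m → arm 5.53 m, τ = 70.14 × 5.53 = 387.9 N·m clockwise.
Toolbox: 9.61 × 9.81 = 94.27 N down at 7.27 m → arm 6.53 m, τ = 94.27 × 6.53 = 615.6 N·m clockwise.
Net load moment about support A = 1777 N·m clockwise.
Reaction R at support B is upward at 7.89 m, arm 7.15 m → moment R × 7.15 counterclockwise.
Στ = 0 ⇒ R × 7.15 = 1777 ⇒ R = 249 N.

R_B ≈ 249 N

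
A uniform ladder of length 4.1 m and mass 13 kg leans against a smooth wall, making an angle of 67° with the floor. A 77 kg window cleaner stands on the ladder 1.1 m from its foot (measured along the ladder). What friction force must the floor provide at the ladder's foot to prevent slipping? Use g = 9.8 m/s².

f ≈ 113 N

About the foot of the ladder:
Ladder weight 13×9.8 = 127.4 N acts at 2.05 m along the ladder; its horizontal arm is 2.05·cos67° = 0.801 m → τ = 102 N·m clockwise.
Window cleaner: 77×9.8 = 754.6 N at 1.1 m → arm 0.4298 m → τ = 324.3 N·m clockwise.
Wall normal N acts horizontally at the top; its moment arm is the height L sinθ = 4.1·sin67° = 3.774 m, counterclockwise.
Setting net torque to zero: N × 3.774 = 426.3 → N = 113 N.
ΣFx = 0: friction at the foot balances the wall's push, so f = N_wall = 113 N.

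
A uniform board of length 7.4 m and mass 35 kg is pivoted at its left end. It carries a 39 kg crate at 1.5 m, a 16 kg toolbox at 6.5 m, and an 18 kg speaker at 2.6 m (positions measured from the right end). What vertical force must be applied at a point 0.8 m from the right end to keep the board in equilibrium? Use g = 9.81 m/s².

Choose the left end as the axis so the unknown pivot reaction has zero arm there.
Beam weight: 35 × 9.81 = 343.4 N down at 3.7 m → arm 3.7 m, τ = 343.4 × 3.7 = 1271 N·m clockwise.
Crate: 39 × 9.81 = 382.6 N down at 1.5 m → arm 5.9 m, τ = 382.6 × 5.9 = 2257 N·m clockwise.
Toolbox: 16 × 9.81 = 157 N down at 6.5 m → arm 0.9 m, τ = 157 × 0.9 = 141.3 N·m clockwise.
Speaker: 18 × 9.81 = 176.6 N down at 2.6 m → arm 4.8 m, τ = 176.6 × 4.8 = 847.7 N·m clockwise.
Net moment of the loads = 4517 N·m clockwise.
The upward force F acts at a point 0.8 m from the right end, arm 6.6 m, giving F × 6.6 counterclockwise.
Setting net torque to zero: F × 6.6 = 4517 → F = 4517 / 6.6 = 684 N.

F ≈ 684 N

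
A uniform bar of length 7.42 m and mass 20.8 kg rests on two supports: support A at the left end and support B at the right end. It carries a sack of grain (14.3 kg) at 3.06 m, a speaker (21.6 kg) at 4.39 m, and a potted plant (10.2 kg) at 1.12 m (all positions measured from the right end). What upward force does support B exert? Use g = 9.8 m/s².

Choose support A as the axis so its reaction then has zero moment arm.
Beam weight: 20.8 × 9.8 = 203.8 N down at 3.71 m → arm 3.71 m, τ = 203.8 × 3.71 = 756.1 N·m clockwise.
Sack of grain: 14.3 × 9.8 = 140.1 N down at 3.06 m → arm 4.36 m, τ = 140.1 × 4.36 = 610.8 N·m clockwise.
Speaker: 21.6 × 9.8 = 211.7 N down at 4.39 m → arm 3.03 m, τ = 211.7 × 3.03 = 641.5 N·m clockwise.
Potted plant: 10.2 × 9.8 = 99.96 N down at 1.12 m → arm 6.3 m, τ = 99.96 × 6.3 = 629.7 N·m clockwise.
Net load moment about support A = 2638 N·m clockwise.
Reaction R at support B is upward at 0 m, arm 7.42 m → moment R × 7.42 counterclockwise.
Στ = 0 ⇒ R × 7.42 = 2638 ⇒ R = 356 N.

R_B ≈ 356 N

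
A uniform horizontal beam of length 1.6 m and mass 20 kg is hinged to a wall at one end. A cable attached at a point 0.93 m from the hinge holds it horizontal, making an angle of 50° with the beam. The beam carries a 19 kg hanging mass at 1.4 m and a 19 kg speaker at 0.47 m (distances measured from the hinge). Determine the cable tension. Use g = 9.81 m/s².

T ≈ 710 N

Take moments about the hinge.
Beam weight: 20 × 9.81 = 196.2 N down at 0.8 m → arm 0.8 m, τ = 196.2 × 0.8 = 157 N·m clockwise.
Hanging mass: 19 × 9.81 = 186.4 N down at 1.4 m → arm 1.4 m, τ = 186.4 × 1.4 = 261 N·m clockwise.
Speaker: 19 × 9.81 = 186.4 N down at 0.47 m → arm 0.47 m, τ = 186.4 × 0.47 = 87.61 N·m clockwise.
Total clockwise load moment = 505.6 N·m.
The cable tension T acts at 0.93 m; only its component perpendicular to the beam, T sinθ, produces torque. sin 50° = 0.766.
Balancing moments: T × 0.93 × 0.766 = 505.6, giving T = 505.6 / 0.7124 = 710 N.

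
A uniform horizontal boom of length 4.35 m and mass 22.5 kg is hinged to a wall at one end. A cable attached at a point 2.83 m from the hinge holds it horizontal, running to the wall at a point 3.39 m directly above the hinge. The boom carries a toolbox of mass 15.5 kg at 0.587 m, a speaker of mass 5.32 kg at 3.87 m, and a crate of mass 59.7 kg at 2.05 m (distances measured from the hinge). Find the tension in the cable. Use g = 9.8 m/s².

T ≈ 907 N

Sum moments about the hinge (the unknown hinge reaction has zero arm there).
Beam weight: 22.5 × 9.8 = 220.5 N down at 2.175 m → arm 2.175 m, τ = 220.5 × 2.175 = 479.6 N·m clockwise.
Toolbox: 15.5 × 9.8 = 151.9 N down at 0.587 m → arm 0.587 m, τ = 151.9 × 0.587 = 89.17 N·m clockwise.
Speaker: 5.32 × 9.8 = 52.14 N down at 3.87 m → arm 3.87 m, τ = 52.14 × 3.87 = 201.8 N·m clockwise.
Crate: 59.7 × 9.8 = 585.1 N down at 2.05 m → arm 2.05 m, τ = 585.1 × 2.05 = 1199 N·m clockwise.
Total clockwise load moment = 1970 N·m.
The cable tension T acts at 2.83 m; only its component perpendicular to the boom, T sinθ, produces torque. sinθ = h/√(h²+d²) = 3.39/√(3.39²+2.83²) = 0.7677.
Setting net torque to zero: T × 2.83 × 0.7677 = 1970 → T = 1970 / 2.173 = 907 N.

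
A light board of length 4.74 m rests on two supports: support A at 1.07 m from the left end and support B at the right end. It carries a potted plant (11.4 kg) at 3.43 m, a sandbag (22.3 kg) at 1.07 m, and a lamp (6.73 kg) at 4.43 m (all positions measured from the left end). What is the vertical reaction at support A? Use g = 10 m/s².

R_A ≈ 269 N

Sum moments about support B (its reaction then has zero moment arm).
Potted plant: 11.4 × 10 = 114 N down at 3.43 m → arm 1.31 m, τ = 114 × 1.31 = 149.3 N·m counterclockwise.
Sandbag: 22.3 × 10 = 223 N down at 1.07 m → arm 3.67 m, τ = 223 × 3.67 = 818.4 N·m counterclockwise.
Lamp: 6.73 × 10 = 67.3 N down at 4.43 m → arm 0.31 m, τ = 67.3 × 0.31 = 20.86 N·m counterclockwise.
Net load moment about support B = 988.6 N·m counterclockwise.
Reaction R at support A is upward at 1.07 m, arm 3.67 m → moment R × 3.67 clockwise.
Στ = 0 ⇒ R × 3.67 = 988.6 ⇒ R = 269 N.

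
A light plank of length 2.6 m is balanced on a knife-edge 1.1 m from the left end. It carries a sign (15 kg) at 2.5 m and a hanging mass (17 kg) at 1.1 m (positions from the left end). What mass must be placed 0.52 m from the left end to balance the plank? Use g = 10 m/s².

m ≈ 36.2 kg

Taking torques about the knife-edge (at 1.1 m from the left end):
Sign: 15 × 10 = 150 N down at 2.5 m → arm 1.4 m, τ = 150 × 1.4 = 210 N·m clockwise.
Hanging mass: acts at the knife-edge, moment arm 0 → no torque.
Net moment of known loads = 210 N·m clockwise.
An unknown mass m at 0.52 m has arm 0.58 m; its moment is m·g·0.58 counterclockwise.
Στ = 0 ⇒ m × 10 × 0.58 = 210 ⇒ m = 210 / (10 × 0.58) = 36.2 kg.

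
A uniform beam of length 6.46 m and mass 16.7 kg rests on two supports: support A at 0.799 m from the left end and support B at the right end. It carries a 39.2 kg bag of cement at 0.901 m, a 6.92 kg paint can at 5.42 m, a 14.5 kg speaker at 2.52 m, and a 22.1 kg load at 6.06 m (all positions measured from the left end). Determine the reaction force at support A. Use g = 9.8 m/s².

Take moments about support B.
Beam weight: 16.7 × 9.8 = 163.7 N down at 3.23 m → arm 3.23 m, τ = 163.7 × 3.23 = 528.8 N·m counterclockwise.
Bag of cement: 39.2 × 9.8 = 384.2 N down at 0.901 m → arm 5.559 m, τ = 384.2 × 5.559 = 2136 N·m counterclockwise.
Paint can: 6.92 × 9.8 = 67.82 N down at 5.42 m → arm 1.04 m, τ = 67.82 × 1.04 = 70.53 N·m counterclockwise.
Speaker: 14.5 × 9.8 = 142.1 N down at 2.52 m → arm 3.94 m, τ = 142.1 × 3.94 = 559.9 N·m counterclockwise.
Load: 22.1 × 9.8 = 216.6 N down at 6.06 m → arm 0.4 m, τ = 216.6 × 0.4 = 86.64 N·m counterclockwise.
Net load moment about support B = 3382 N·m counterclockwise.
Reaction R at support A is upward at 0.799 m, arm 5.661 m → moment R × 5.661 clockwise.
Setting net torque to zero: R × 5.661 = 3382 → R = 597 N.

R_A ≈ 597 N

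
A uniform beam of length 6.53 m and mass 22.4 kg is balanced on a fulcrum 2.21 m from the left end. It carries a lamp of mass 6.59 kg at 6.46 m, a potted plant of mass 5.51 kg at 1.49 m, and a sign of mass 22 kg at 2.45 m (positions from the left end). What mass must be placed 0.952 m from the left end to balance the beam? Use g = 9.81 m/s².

Choose the fulcrum (at 2.21 m from the left end) as the axis so the support reaction has zero arm there.
Beam weight: 22.4 × 9.81 = 219.7 N down at 3.265 m → arm 1.055 m, τ = 219.7 × 1.055 = 231.8 N·m clockwise.
Lamp: 6.59 × 9.81 = 64.65 N down at 6.46 m → arm 4.25 m, τ = 64.65 × 4.25 = 274.8 N·m clockwise.
Potted plant: 5.51 × 9.81 = 54.05 N down at 1.49 m → arm 0.72 m, τ = 54.05 × 0.72 = 38.92 N·m counterclockwise.
Sign: 22 × 9.81 = 215.8 N down at 2.45 m → arm 0.24 m, τ = 215.8 × 0.24 = 51.79 N·m clockwise.
Net moment of known loads = 519.5 N·m clockwise.
An unknown mass m at 0.952 m has arm 1.258 m; its moment is m·g·1.258 counterclockwise.
Setting net torque to zero: m × 9.81 × 1.258 = 519.5 → m = 519.5 / (9.81 × 1.258) = 42.1 kg.

m ≈ 42.1 kg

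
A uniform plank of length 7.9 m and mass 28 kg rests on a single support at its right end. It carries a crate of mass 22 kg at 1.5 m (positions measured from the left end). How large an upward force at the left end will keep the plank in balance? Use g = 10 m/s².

F ≈ 318 N

Taking torques about the right end:
Beam weight: 28 × 10 = 280 N down at 3.95 m → arm 3.95 m, τ = 280 × 3.95 = 1106 N·m counterclockwise.
Crate: 22 × 10 = 220 N down at 1.5 m → arm 6.4 m, τ = 220 × 6.4 = 1408 N·m counterclockwise.
Net moment of the loads = 2514 N·m counterclockwise.
The upward force F acts at the left end, arm 7.9 m, giving F × 7.9 clockwise.
Στ = 0 ⇒ F × 7.9 = 2514 ⇒ F = 2514 / 7.9 = 318 N.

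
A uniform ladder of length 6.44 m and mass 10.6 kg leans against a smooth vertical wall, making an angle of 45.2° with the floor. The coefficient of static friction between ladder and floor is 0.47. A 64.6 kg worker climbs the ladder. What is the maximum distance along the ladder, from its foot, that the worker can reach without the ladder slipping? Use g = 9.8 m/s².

d ≈ 3.02 m

About the foot of the ladder:
Ladder weight 10.6×9.8 = 103.9 N acts at 3.22 m along the ladder; its horizontal arm is 3.22·cos45.2° = 2.269 m → τ = 235.7 N·m clockwise.
Worker weight 64.6×9.8 = 633.1 N at distance d → arm d·cos45.2° → τ = 633.1·d·0.7046 clockwise.
Wall normal N at the top has arm L sinθ = 4.57 m counterclockwise, so Στ = 0 gives N·4.57 = 235.7 + 446.1·d.
ΣFy = 0 ⇒ N_floor = 737 N, so the maximum friction is μ_s·N_floor = 0.47×737 = 346.4 N. ΣFx = 0 ⇒ N_wall = f, so at the slipping point N = 346.4 N.
Substituting: 346.4×4.57 = 235.7 + 446.1·d ⇒ d = (1583 − 235.7) / 446.1 = 3.02 m.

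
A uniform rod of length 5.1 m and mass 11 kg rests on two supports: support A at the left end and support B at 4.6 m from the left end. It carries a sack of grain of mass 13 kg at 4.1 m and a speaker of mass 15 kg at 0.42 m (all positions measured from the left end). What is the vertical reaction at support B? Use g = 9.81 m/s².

Take moments about support A.
Beam weight: 11 × 9.81 = 107.9 N down at 2.55 m → arm 2.55 m, τ = 107.9 × 2.55 = 275.1 N·m clockwise.
Sack of grain: 13 × 9.81 = 127.5 N down at 4.1 m → arm 4.1 m, τ = 127.5 × 4.1 = 522.8 N·m clockwise.
Speaker: 15 × 9.81 = 147.2 N down at 0.42 m → arm 0.42 m, τ = 147.2 × 0.42 = 61.82 N·m clockwise.
Net load moment about support A = 859.7 N·m clockwise.
Reaction R at support B is upward at 4.6 m, arm 4.6 m → moment R × 4.6 counterclockwise.
Setting net torque to zero: R × 4.6 = 859.7 → R = 187 N.

R_B ≈ 187 N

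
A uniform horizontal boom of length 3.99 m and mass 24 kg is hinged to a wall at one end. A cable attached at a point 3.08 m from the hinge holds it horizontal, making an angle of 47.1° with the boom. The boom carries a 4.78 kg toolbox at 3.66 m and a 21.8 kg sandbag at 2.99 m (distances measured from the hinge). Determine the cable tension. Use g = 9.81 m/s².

T ≈ 568 N

Take moments about the hinge.
Beam weight: 24 × 9.81 = 235.4 N down at 1.995 m → arm 1.995 m, τ = 235.4 × 1.995 = 469.6 N·m clockwise.
Toolbox: 4.78 × 9.81 = 46.89 N down at 3.66 m → arm 3.66 m, τ = 46.89 × 3.66 = 171.6 N·m clockwise.
Sandbag: 21.8 × 9.81 = 213.9 N down at 2.99 m → arm 2.99 m, τ = 213.9 × 2.99 = 639.6 N·m clockwise.
Total clockwise load moment = 1281 N·m.
The cable tension T acts at 3.08 m; only its component perpendicular to the boom, T sinθ, produces torque. sin 47.1° = 0.7325.
Setting net torque to zero: T × 3.08 × 0.7325 = 1281 → T = 1281 / 2.256 = 568 N.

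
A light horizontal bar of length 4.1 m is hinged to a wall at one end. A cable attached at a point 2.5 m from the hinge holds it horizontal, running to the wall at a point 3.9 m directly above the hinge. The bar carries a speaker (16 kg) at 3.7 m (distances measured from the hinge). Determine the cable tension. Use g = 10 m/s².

About the hinge:
Speaker: 16 × 10 = 160 N down at 3.7 m → arm 3.7 m, τ = 160 × 3.7 = 592 N·m clockwise.
Total clockwise load moment = 592 N·m.
The cable tension T acts at 2.5 m; only its component perpendicular to the bar, T sinθ, produces torque. sinθ = h/√(h²+d²) = 3.9/√(3.9²+2.5²) = 0.8419.
For rotational equilibrium, T × 2.5 × 0.8419 = 592, so T = 592 / 2.105 = 281 N.

T ≈ 281 N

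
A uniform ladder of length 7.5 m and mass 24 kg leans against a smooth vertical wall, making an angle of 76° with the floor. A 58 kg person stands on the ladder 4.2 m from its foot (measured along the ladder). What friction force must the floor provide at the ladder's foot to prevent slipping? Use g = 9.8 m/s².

f ≈ 109 N

Sum moments about the foot of the ladder (the floor normal and friction both act there and drop out).
Ladder weight 24×9.8 = 235.2 N acts at 3.75 m along the ladder; its horizontal arm is 3.75·cos76° = 0.9072 m → τ = 213.4 N·m clockwise.
Person: 58×9.8 = 568.4 N at 4.2 m → arm 1.016 m → τ = 577.5 N·m clockwise.
Wall normal N acts horizontally at the top; its moment arm is the height L sinθ = 7.5·sin76° = 7.277 m, counterclockwise.
Balancing moments: N × 7.277 = 790.9, giving N = 109 N.
ΣFx = 0: friction at the foot balances the wall's push, so f = N_wall = 109 N.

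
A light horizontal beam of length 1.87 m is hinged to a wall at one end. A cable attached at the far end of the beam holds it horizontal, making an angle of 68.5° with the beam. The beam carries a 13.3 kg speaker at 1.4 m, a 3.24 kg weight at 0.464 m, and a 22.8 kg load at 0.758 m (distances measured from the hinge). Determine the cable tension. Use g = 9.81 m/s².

T ≈ 211 N

Taking torques about the hinge:
Speaker: 13.3 × 9.81 = 130.5 N down at 1.4 m → arm 1.4 m, τ = 130.5 × 1.4 = 182.7 N·m clockwise.
Weight: 3.24 × 9.81 = 31.78 N down at 0.464 m → arm 0.464 m, τ = 31.78 × 0.464 = 14.75 N·m clockwise.
Load: 22.8 × 9.81 = 223.7 N down at 0.758 m → arm 0.758 m, τ = 223.7 × 0.758 = 169.6 N·m clockwise.
Total clockwise load moment = 367 N·m.
The cable tension T acts at 1.87 m; only its component perpendicular to the beam, T sinθ, produces torque. sin 68.5° = 0.9304.
Balancing moments: T × 1.87 × 0.9304 = 367, giving T = 367 / 1.74 = 211 N.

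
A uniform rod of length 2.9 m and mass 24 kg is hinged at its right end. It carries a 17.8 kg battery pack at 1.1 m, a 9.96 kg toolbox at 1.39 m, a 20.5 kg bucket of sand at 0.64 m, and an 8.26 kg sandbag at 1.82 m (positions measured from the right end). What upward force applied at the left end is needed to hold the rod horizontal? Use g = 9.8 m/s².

F ≈ 326 N

Take moments about the right end.
Beam weight: 24 × 9.8 = 235.2 N down at 1.45 m → arm 1.45 m, τ = 235.2 × 1.45 = 341 N·m counterclockwise.
Battery pack: 17.8 × 9.8 = 174.4 N down at 1.1 m → arm 1.1 m, τ = 174.4 × 1.1 = 191.8 N·m counterclockwise.
Toolbox: 9.96 × 9.8 = 97.61 N down at 1.39 m → arm 1.39 m, τ = 97.61 × 1.39 = 135.7 N·m counterclockwise.
Bucket of sand: 20.5 × 9.8 = 200.9 N down at 0.64 m → arm 0.64 m, τ = 200.9 × 0.64 = 128.6 N·m counterclockwise.
Sandbag: 8.26 × 9.8 = 80.95 N down at 1.82 m → arm 1.82 m, τ = 80.95 × 1.82 = 147.3 N·m counterclockwise.
Net moment of the loads = 944.4 N·m counterclockwise.
The upward force F acts at the left end, arm 2.9 m, giving F × 2.9 clockwise.
For rotational equilibrium, F × 2.9 = 944.4, so F = 944.4 / 2.9 = 326 N.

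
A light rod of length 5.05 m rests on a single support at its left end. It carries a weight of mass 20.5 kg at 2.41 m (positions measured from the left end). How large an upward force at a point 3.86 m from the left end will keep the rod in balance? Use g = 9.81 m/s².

Sum moments about the left end (the unknown pivot reaction has zero arm there).
Weight: 20.5 × 9.81 = 201.1 N down at 2.41 m → arm 2.41 m, τ = 201.1 × 2.41 = 484.7 N·m clockwise.
Net moment of the loads = 484.7 N·m clockwise.
The upward force F acts at a point 3.86 m from the left end, arm 3.86 m, giving F × 3.86 counterclockwise.
Balancing moments: F × 3.86 = 484.7, giving F = 484.7 / 3.86 = 126 N.

F ≈ 126 N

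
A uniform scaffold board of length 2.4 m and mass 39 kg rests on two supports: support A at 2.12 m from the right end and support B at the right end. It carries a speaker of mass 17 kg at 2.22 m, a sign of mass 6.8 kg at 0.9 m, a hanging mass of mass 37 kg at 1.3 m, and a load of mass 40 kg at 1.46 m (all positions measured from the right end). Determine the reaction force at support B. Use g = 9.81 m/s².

R_B ≈ 459 N

About support A:
Beam weight: 39 × 9.81 = 382.6 N down at 1.2 m → arm 0.92 m, τ = 382.6 × 0.92 = 352 N·m clockwise.
Speaker: 17 × 9.81 = 166.8 N down at 2.22 m → arm 0.1 m, τ = 166.8 × 0.1 = 16.68 N·m counterclockwise.
Sign: 6.8 × 9.81 = 66.71 N down at 0.9 m → arm 1.22 m, τ = 66.71 × 1.22 = 81.39 N·m clockwise.
Hanging mass: 37 × 9.81 = 363 N down at 1.3 m → arm 0.82 m, τ = 363 × 0.82 = 297.7 N·m clockwise.
Load: 40 × 9.81 = 392.4 N down at 1.46 m → arm 0.66 m, τ = 392.4 × 0.66 = 259 N·m clockwise.
Net load moment about support A = 973.4 N·m clockwise.
Reaction R at support B is upward at 0 m, arm 2.12 m → moment R × 2.12 counterclockwise.
Balancing moments: R × 2.12 = 973.4, giving R = 459 N.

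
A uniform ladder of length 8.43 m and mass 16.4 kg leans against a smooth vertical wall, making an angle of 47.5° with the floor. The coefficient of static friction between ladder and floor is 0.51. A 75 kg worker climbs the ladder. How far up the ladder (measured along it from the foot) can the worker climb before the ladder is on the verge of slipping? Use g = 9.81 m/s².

d ≈ 4.8 m

Take moments about the foot of the ladder.
Ladder weight 16.4×9.81 = 160.9 N acts at 4.215 m along the ladder; its horizontal arm is 4.215·cos47.5° = 2.848 m → τ = 458.2 N·m clockwise.
Worker weight 75×9.81 = 735.8 N at distance d → arm d·cos47.5° → τ = 735.8·d·0.6756 clockwise.
Wall normal N at the top has arm L sinθ = 6.215 m counterclockwise, so Στ = 0 gives N·6.215 = 458.2 + 497.1·d.
ΣFy = 0 ⇒ N_floor = 896.7 N, so the maximum friction is μ_s·N_floor = 0.51×896.7 = 457.3 N. ΣFx = 0 ⇒ N_wall = f, so at the slipping point N = 457.3 N.
Substituting: 457.3×6.215 = 458.2 + 497.1·d ⇒ d = (2842 − 458.2) / 497.1 = 4.8 m.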